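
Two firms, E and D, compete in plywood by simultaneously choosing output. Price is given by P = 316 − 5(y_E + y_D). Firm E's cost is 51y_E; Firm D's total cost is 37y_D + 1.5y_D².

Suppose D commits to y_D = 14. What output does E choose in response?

Firm E's profit: π = y_E(316 − 5(y_E + y_D)) − 51y_E.
∂π/∂y_E = 265 − 10y_E − 5y_D = 0, so y_E = 26.5 − 0.5y_D.
At y_D = 14: y_E = 26.5 − 0.5·14 = 19.5.

19.5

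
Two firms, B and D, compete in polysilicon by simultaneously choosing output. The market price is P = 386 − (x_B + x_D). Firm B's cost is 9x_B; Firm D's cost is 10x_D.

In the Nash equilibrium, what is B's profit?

Firm B's profit: π = x_B(386 − (x_B + x_D)) − 9x_B.
∂π/∂x_B = 377 − 2x_B − x_D = 0, so x_B = 188.5 − 0.5x_D.
By the same steps for D: x_D = 188 − 0.5x_B.
Solving the two reaction functions simultaneously: (1 − (−0.5)(−0.5))x_B = 188.5 − 0.5·188, so 0.75x_B = 94.5 and x_B = 126.
Then x_D = 188 − 0.5·126 = 125.
Price P = 386 − 251 = 135.
B's profit: (135 − 9)·126 = 15876.

15876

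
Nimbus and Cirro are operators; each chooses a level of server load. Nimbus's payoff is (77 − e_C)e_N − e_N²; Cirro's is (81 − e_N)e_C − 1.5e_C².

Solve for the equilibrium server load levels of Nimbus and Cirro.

Expanding Nimbus's payoff: 77e_N − e_Ce_N − e_N².
∂π/∂e_N = 77 − e_C − 2e_N = 0, so e_N = 38.5 − 0.5e_C.
Likewise for Cirro: e_C = 27 − (1/3)e_N.
Substituting the second reaction function into the first: e_N = 38.5 − 0.5(27 − (1/3)e_N), which gives (5/6)e_N = 25 ⇒ e_N = 30.
Then e_C = 27 − (1/3)·30 = 17.

30, 17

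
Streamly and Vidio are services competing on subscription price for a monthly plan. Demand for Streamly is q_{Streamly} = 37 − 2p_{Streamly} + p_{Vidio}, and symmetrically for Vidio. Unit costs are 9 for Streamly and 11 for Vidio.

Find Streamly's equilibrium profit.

Streamly's profit: π = (p_{Streamly} − 9)(37 − 2p_{Streamly} + p_{Vidio}).
∂π/∂p_{Streamly} = 55 − 4p_{Streamly} + p_{Vidio} = 0 ⇒ p_{Streamly} = 13.75 + 0.25p_{Vidio}.
Similarly p_{Vidio} = 14.75 + 0.25p_{Streamly}.
Substituting the second reaction function into the first: p_{Streamly} = 13.75 + 0.25(14.75 + 0.25p_{Streamly}), which gives 0.9375p_{Streamly} = 17.4375 ⇒ p_{Streamly} = 18.6.
Then p_{Vidio} = 14.75 + 0.25·18.6 = 19.4.
q_{Streamly} = 37 − 2·18.6 + 19.4 = 19.2.
Profit = (18.6 − 9)·19.2 = 184.32.

184.32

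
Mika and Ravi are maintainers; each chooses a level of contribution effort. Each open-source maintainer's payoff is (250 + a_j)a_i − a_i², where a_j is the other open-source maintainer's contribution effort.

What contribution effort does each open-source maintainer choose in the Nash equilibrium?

Mika's payoff is (250 + a_R)a_M − a_M².
∂π/∂a_M = 250 + a_R − 2a_M = 0, so a_M = 125 + 0.5a_R.
By symmetry a_R = a_M; substituting into the reaction function, 0.5a_M = 125 and a_M = 250.

250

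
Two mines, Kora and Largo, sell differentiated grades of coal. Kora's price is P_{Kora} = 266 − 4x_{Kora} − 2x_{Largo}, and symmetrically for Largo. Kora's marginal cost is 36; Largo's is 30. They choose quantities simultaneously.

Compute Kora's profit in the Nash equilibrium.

Mine Kora's profit: π = x_{Kora}(266 − 4x_{Kora} − 2x_{Largo}) − 36x_{Kora}.
∂π/∂x_{Kora} = 230 − 8x_{Kora} − 2x_{Largo} = 0 ⇒ x_{Kora} = 28.75 − 0.25x_{Largo}.
Similarly x_{Largo} = 29.5 − 0.25x_{Kora}.
Substituting the second reaction function into the first: x_{Kora} = 28.75 − 0.25(29.5 − 0.25x_{Kora}), which gives 0.9375x_{Kora} = 21.375 ⇒ x_{Kora} = 22.8.
Then x_{Largo} = 29.5 − 0.25·22.8 = 23.8.
P_{Kora} = 266 − 4·22.8 − 2·23.8 = 127.2.
Profit = (127.2 − 36)·22.8 = 2079.36.

2079.36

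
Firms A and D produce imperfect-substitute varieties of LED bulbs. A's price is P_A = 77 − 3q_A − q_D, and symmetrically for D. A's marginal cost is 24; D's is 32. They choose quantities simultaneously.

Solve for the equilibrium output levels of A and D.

Firm A's profit: π = q_A(77 − 3q_A − q_D) − 24q_A.
∂π/∂q_A = 53 − 6q_A − q_D = 0 ⇒ q_A = 53/6 − (1/6)q_D.
Similarly q_D = 7.5 − (1/6)q_A.
Substituting the second reaction function into the first: q_A = 53/6 − (1/6)(7.5 − (1/6)q_A), which gives (35/36)q_A = 91/12 ⇒ q_A = 7.8.
Then q_D = 7.5 − (1/6)·7.8 = 6.2.

7.8, 6.2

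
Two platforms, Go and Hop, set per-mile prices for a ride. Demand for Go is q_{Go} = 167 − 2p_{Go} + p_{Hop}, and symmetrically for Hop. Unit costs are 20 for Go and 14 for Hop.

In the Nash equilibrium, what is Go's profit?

Go's profit: π = (p_{Go} − 20)(167 − 2p_{Go} + p_{Hop}).
∂π/∂p_{Go} = 207 − 4p_{Go} + p_{Hop} = 0 ⇒ p_{Go} = 51.75 + 0.25p_{Hop}.
Similarly p_{Hop} = 48.75 + 0.25p_{Go}.
Plugging p_{Hop} into Go's best response: p_{Go} = 51.75 + 0.25(48.75 + 0.25p_{Go}) ⇒ 0.9375p_{Go} = 63.9375, so p_{Go} = 68.2.
Then p_{Hop} = 48.75 + 0.25·68.2 = 65.8.
q_{Go} = 167 − 2·68.2 + 65.8 = 96.4.
Profit = (68.2 − 20)·96.4 = 4646.48.

4646.48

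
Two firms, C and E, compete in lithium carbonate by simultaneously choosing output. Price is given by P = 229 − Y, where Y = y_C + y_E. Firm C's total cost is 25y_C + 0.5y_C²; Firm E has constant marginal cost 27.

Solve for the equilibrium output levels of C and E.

Firm C's profit: π = y_C(229 − (y_C + y_E)) − 25y_C − 0.5y_C².
∂π/∂y_C = 204 − 3y_C − y_E = 0, so y_C = 68 − (1/3)y_E.
For E: ∂π/∂y_E = 202 − 2y_E − y_C = 0 ⇒ y_E = 101 − 0.5y_C.
Solving the two reaction functions simultaneously: (1 − (−1/3)(−0.5))y_C = 68 − (1/3)·101, so (5/6)y_C = 103/3 and y_C = 41.2.
Then y_E = 101 − 0.5·41.2 = 80.4.

41.2, 80.4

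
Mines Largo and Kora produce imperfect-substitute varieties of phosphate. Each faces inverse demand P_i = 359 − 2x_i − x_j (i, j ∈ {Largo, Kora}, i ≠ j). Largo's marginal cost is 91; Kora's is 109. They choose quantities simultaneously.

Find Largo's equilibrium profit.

6006.08

Mine Largo's profit: π = x_{Largo}(359 − 2x_{Largo} − x_{Kora}) − 91x_{Largo}.
∂π/∂x_{Largo} = 268 − 4x_{Largo} − x_{Kora} = 0 ⇒ x_{Largo} = 67 − 0.25x_{Kora}.
Similarly x_{Kora} = 62.5 − 0.25x_{Largo}.
Substituting the second reaction function into the first: x_{Largo} = 67 − 0.25(62.5 − 0.25x_{Largo}), which gives 0.9375x_{Largo} = 51.375 ⇒ x_{Largo} = 54.8.
Then x_{Kora} = 62.5 − 0.25·54.8 = 48.8.
P_{Largo} = 359 − 2·54.8 − 48.8 = 200.6.
Profit = (200.6 − 91)·54.8 = 6006.08.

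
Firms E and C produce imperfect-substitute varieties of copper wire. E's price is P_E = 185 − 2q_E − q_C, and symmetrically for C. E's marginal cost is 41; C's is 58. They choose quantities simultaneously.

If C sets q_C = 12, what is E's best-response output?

33

Firm E's profit: π = q_E(185 − 2q_E − q_C) − 41q_E.
∂π/∂q_E = 144 − 4q_E − q_C = 0 ⇒ q_E = 36 − 0.25q_C.
At q_C = 12: q_E = 36 − 0.25·12 = 33.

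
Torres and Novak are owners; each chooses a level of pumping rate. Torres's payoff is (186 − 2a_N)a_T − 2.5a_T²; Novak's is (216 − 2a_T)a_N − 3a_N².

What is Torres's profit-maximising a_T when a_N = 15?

31.2

Expanding Torres's payoff: 186a_T − 2a_Na_T − 2.5a_T².
∂π/∂a_T = 186 − 2a_N − 5a_T = 0, so a_T = 37.2 − 0.4a_N.
At a_N = 15: a_T = 37.2 − 0.4·15 = 31.2.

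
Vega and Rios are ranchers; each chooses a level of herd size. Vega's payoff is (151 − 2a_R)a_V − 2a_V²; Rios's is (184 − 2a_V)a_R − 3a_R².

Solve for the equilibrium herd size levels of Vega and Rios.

26.9, 21.7

Expanding Vega's payoff: 151a_V − 2a_Ra_V − 2a_V².
∂π/∂a_V = 151 − 2a_R − 4a_V = 0, so a_V = 37.75 − 0.5a_R.
Likewise for Rios: a_R = 92/3 − (1/3)a_V.
Solving the two reaction functions simultaneously: (1 − (−0.5)(−1/3))a_V = 37.75 − 0.5·(92/3), so (5/6)a_V = 269/12 and a_V = 26.9.
Then a_R = 92/3 − (1/3)·26.9 = 21.7.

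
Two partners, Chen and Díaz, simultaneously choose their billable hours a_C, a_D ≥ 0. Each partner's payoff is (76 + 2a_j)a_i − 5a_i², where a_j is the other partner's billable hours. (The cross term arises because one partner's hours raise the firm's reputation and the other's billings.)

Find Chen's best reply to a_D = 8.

Chen's payoff is (76 + 2a_D)a_C − 5a_C².
∂π/∂a_C = 76 + 2a_D − 10a_C = 0, so a_C = 7.6 + 0.2a_D.
At a_D = 8: a_C = 7.6 + 0.2·8 = 9.2.

9.2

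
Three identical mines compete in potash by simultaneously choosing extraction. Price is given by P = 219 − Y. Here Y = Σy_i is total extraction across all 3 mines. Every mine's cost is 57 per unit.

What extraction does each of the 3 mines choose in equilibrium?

A representative mine's profit is π_i = y_i(219 − Y) − 57y_i, with Y = y_i + Σ_{j≠i} y_j.
First-order condition: 162 − 2y_i − Σ_{j≠i} y_j = 0.
Imposing symmetry (y_j = y for all j) turns Σ_{j≠i} y_j into 2y, so 162 = 4y and y = 40.5.

40.5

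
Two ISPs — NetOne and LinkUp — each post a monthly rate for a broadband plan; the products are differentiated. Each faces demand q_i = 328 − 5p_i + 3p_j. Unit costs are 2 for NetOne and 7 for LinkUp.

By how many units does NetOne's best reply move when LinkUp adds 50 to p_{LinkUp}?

NetOne's profit: π = (p_{NetOne} − 2)(328 − 5p_{NetOne} + 3p_{LinkUp}).
∂π/∂p_{NetOne} = 338 − 10p_{NetOne} + 3p_{LinkUp} = 0 ⇒ p_{NetOne} = 33.8 + 0.3p_{LinkUp}.
The reaction-function slope is 0.3, so a 50-unit rise in p_{LinkUp} moves p_{NetOne} by 0.3 × 50 = 15. NetOne's best response rises — the actions are strategic complements.

15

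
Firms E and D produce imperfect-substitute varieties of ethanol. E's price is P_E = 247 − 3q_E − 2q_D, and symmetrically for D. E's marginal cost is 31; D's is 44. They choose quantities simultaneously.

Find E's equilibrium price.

Firm E's profit: π = q_E(247 − 3q_E − 2q_D) − 31q_E.
∂π/∂q_E = 216 − 6q_E − 2q_D = 0 ⇒ q_E = 36 − (1/3)q_D.
Similarly q_D = 203/6 − (1/3)q_E.
Plugging q_D into E's best response: q_E = 36 − (1/3)(203/6 − (1/3)q_E) ⇒ (8/9)q_E = 445/18, so q_E = 27.8125.
Then q_D = 203/6 − (1/3)·27.8125 = 24.5625.
P_E = 247 − 3·27.8125 − 2·24.5625 = 114.4375.

114.4375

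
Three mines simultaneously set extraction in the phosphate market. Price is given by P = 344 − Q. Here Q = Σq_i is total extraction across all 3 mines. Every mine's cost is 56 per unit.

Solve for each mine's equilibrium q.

72

A representative mine's profit is π_i = q_i(344 − Q) − 56q_i, with Q = q_i + Σ_{j≠i} q_j.
First-order condition: 288 − 2q_i − Σ_{j≠i} q_j = 0.
Imposing symmetry (q_j = q for all j) turns Σ_{j≠i} q_j into 2q, so 288 = 4q and q = 72.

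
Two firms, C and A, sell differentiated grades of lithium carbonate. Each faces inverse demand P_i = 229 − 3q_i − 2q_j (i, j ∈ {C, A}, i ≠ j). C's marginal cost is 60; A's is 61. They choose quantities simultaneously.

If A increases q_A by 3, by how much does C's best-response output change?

Firm C's profit: π = q_C(229 − 3q_C − 2q_A) − 60q_C.
∂π/∂q_C = 169 − 6q_C − 2q_A = 0 ⇒ q_C = 169/6 − (1/3)q_A.
The reaction-function slope is −1/3, so a 3-unit rise in q_A moves q_C by −1/3 × 3 = −1. C's best response falls — the actions are strategic substitutes.

-1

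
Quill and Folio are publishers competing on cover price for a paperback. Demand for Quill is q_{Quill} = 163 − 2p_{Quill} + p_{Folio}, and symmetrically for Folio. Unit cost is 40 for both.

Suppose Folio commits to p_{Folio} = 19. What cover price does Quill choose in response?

Quill's profit: π = (p_{Quill} − 40)(163 − 2p_{Quill} + p_{Folio}).
∂π/∂p_{Quill} = 243 − 4p_{Quill} + p_{Folio} = 0 ⇒ p_{Quill} = 60.75 + 0.25p_{Folio}.
At p_{Folio} = 19: p_{Quill} = 60.75 + 0.25·19 = 65.5.

65.5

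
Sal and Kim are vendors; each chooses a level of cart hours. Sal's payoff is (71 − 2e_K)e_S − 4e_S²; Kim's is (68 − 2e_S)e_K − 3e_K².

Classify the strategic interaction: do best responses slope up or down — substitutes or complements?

strategic substitutes

Expanding Sal's payoff: 71e_S − 2e_Ke_S − 4e_S².
∂π/∂e_S = 71 − 2e_K − 8e_S = 0, so e_S = 8.875 − 0.25e_K.
The best-response slope de_S/de_K = −0.25 < 0: the reaction function is downward-sloping, so the choices are strategic substitutes.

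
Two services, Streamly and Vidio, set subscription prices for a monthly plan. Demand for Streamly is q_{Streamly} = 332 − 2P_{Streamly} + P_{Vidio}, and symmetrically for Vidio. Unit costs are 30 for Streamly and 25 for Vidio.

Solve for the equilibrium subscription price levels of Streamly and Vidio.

Streamly's profit: π = (P_{Streamly} − 30)(332 − 2P_{Streamly} + P_{Vidio}).
∂π/∂P_{Streamly} = 392 − 4P_{Streamly} + P_{Vidio} = 0 ⇒ P_{Streamly} = 98 + 0.25P_{Vidio}.
Similarly P_{Vidio} = 95.5 + 0.25P_{Streamly}.
Plugging P_{Vidio} into Streamly's best response: P_{Streamly} = 98 + 0.25(95.5 + 0.25P_{Streamly}) ⇒ 0.9375P_{Streamly} = 121.875, so P_{Streamly} = 130.
Then P_{Vidio} = 95.5 + 0.25·130 = 128.

130, 128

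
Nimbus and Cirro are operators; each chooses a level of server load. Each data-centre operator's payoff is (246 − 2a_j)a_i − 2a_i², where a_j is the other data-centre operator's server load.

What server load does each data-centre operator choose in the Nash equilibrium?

Nimbus's payoff is (246 − 2a_C)a_N − 2a_N².
∂π/∂a_N = 246 − 2a_C − 4a_N = 0, so a_N = 61.5 − 0.5a_C.
By symmetry a_C = a_N; substituting into the reaction function, 1.5a_N = 61.5 and a_N = 41.

41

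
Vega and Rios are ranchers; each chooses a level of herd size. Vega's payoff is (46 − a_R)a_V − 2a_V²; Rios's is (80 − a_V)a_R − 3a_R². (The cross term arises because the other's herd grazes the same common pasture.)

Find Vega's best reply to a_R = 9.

9.25

Expanding Vega's payoff: 46a_V − a_Ra_V − 2a_V².
∂π/∂a_V = 46 − a_R − 4a_V = 0, so a_V = 11.5 − 0.25a_R.
At a_R = 9: a_V = 11.5 − 0.25·9 = 9.25.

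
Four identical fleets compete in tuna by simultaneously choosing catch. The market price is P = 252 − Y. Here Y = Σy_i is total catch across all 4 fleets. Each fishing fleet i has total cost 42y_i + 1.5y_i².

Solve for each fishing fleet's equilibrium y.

A representative fishing fleet's profit is π_i = y_i(252 − Y) − 42y_i − 1.5y_i², with Y = y_i + Σ_{j≠i} y_j.
First-order condition: 210 − 5y_i − Σ_{j≠i} y_j = 0.
In a symmetric equilibrium every fishing fleet chooses the same y, so Σ_{j≠i} y_j = 3y. The condition becomes 210 − 8y = 0, giving y = 210/8 = 26.25.

26.25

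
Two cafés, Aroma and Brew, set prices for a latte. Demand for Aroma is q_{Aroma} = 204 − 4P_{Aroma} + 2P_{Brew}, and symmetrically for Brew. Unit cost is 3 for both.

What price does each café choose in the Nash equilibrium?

36

Aroma's profit: π = (P_{Aroma} − 3)(204 − 4P_{Aroma} + 2P_{Brew}).
∂π/∂P_{Aroma} = 216 − 8P_{Aroma} + 2P_{Brew} = 0 ⇒ P_{Aroma} = 27 + 0.25P_{Brew}.
Setting P_{Aroma} = P_{Brew} in the reaction function: P_{Aroma} = 27 + 0.25P_{Aroma}, so P_{Aroma} = 27 / 0.75 = 36.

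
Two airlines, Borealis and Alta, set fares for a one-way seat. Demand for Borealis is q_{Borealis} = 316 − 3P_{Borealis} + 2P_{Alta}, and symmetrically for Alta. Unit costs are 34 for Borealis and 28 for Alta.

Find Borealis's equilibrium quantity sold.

Borealis's profit: π = (P_{Borealis} − 34)(316 − 3P_{Borealis} + 2P_{Alta}).
∂π/∂P_{Borealis} = 418 − 6P_{Borealis} + 2P_{Alta} = 0 ⇒ P_{Borealis} = 209/3 + (1/3)P_{Alta}.
Similarly P_{Alta} = 200/3 + (1/3)P_{Borealis}.
Plugging P_{Alta} into Borealis's best response: P_{Borealis} = 209/3 + (1/3)(200/3 + (1/3)P_{Borealis}) ⇒ (8/9)P_{Borealis} = 827/9, so P_{Borealis} = 103.375.
Then P_{Alta} = 200/3 + (1/3)·103.375 = 101.125.
q_{Borealis} = 316 − 3·103.375 + 2·101.125 = 208.125.

208.125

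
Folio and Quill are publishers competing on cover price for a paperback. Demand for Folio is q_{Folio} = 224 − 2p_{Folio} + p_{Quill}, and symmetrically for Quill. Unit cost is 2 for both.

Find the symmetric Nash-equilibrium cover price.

76

Folio's profit: π = (p_{Folio} − 2)(224 − 2p_{Folio} + p_{Quill}).
∂π/∂p_{Folio} = 228 − 4p_{Folio} + p_{Quill} = 0 ⇒ p_{Folio} = 57 + 0.25p_{Quill}.
The game is symmetric, so in equilibrium p_{Quill} = p_{Folio}: the reaction function gives 0.75p_{Folio} = 57, hence p_{Folio} = 76.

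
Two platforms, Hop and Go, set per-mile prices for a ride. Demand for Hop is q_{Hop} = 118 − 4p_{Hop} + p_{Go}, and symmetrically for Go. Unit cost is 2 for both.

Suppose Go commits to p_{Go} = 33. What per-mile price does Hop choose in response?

Hop's profit: π = (p_{Hop} − 2)(118 − 4p_{Hop} + p_{Go}).
∂π/∂p_{Hop} = 126 − 8p_{Hop} + p_{Go} = 0 ⇒ p_{Hop} = 15.75 + 0.125p_{Go}.
At p_{Go} = 33: p_{Hop} = 15.75 + 0.125·33 = 19.875.

19.875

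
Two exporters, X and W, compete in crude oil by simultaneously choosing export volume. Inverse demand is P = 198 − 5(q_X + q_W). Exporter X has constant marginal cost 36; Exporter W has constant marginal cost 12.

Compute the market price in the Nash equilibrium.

82

Exporter X's profit: π = q_X(198 − 5(q_X + q_W)) − 36q_X.
∂π/∂q_X = 162 − 10q_X − 5q_W = 0, so q_X = 16.2 − 0.5q_W.
By the same steps for W: q_W = 18.6 − 0.5q_X.
Solving the two reaction functions simultaneously: (1 − (−0.5)(−0.5))q_X = 16.2 − 0.5·18.6, so 0.75q_X = 6.9 and q_X = 9.2.
Then q_W = 18.6 − 0.5·9.2 = 14.
Equilibrium price: P = 198 − 5·23.2 = 82.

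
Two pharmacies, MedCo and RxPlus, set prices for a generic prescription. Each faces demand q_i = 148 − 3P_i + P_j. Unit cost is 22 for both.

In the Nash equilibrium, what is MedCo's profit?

MedCo's profit: π = (P_{MedCo} − 22)(148 − 3P_{MedCo} + P_{RxPlus}).
∂π/∂P_{MedCo} = 214 − 6P_{MedCo} + P_{RxPlus} = 0 ⇒ P_{MedCo} = 107/3 + (1/6)P_{RxPlus}.
The game is symmetric, so in equilibrium P_{RxPlus} = P_{MedCo}: the reaction function gives (5/6)P_{MedCo} = 107/3, hence P_{MedCo} = 42.8.
q_{MedCo} = 148 − 3·42.8 + 42.8 = 62.4.
Profit = (42.8 − 22)·62.4 = 1297.92.

1297.92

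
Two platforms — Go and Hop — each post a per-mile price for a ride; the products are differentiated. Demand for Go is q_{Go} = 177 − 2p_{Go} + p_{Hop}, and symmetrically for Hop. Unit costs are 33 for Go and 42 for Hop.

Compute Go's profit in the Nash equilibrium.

Go's profit: π = (p_{Go} − 33)(177 − 2p_{Go} + p_{Hop}).
∂π/∂p_{Go} = 243 − 4p_{Go} + p_{Hop} = 0 ⇒ p_{Go} = 60.75 + 0.25p_{Hop}.
Similarly p_{Hop} = 65.25 + 0.25p_{Go}.
Substituting the second reaction function into the first: p_{Go} = 60.75 + 0.25(65.25 + 0.25p_{Go}), which gives 0.9375p_{Go} = 77.0625 ⇒ p_{Go} = 82.2.
Then p_{Hop} = 65.25 + 0.25·82.2 = 85.8.
q_{Go} = 177 − 2·82.2 + 85.8 = 98.4.
Profit = (82.2 − 33)·98.4 = 4841.28.

4841.28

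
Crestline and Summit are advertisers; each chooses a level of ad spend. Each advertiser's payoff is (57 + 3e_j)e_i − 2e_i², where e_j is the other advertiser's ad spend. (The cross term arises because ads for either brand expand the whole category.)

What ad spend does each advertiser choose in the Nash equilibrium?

57

Crestline's payoff is (57 + 3e_S)e_C − 2e_C².
∂π/∂e_C = 57 + 3e_S − 4e_C = 0, so e_C = 14.25 + 0.75e_S.
The game is symmetric, so in equilibrium e_S = e_C: the reaction function gives 0.25e_C = 14.25, hence e_C = 57.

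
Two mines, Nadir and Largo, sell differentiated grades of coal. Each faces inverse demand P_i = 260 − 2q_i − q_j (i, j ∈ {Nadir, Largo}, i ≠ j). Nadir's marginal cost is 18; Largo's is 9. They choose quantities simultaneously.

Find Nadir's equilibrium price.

113.6

Mine Nadir's profit: π = q_{Nadir}(260 − 2q_{Nadir} − q_{Largo}) − 18q_{Nadir}.
∂π/∂q_{Nadir} = 242 − 4q_{Nadir} − q_{Largo} = 0 ⇒ q_{Nadir} = 60.5 − 0.25q_{Largo}.
Similarly q_{Largo} = 62.75 − 0.25q_{Nadir}.
Solving the two reaction functions simultaneously: (1 − (−0.25)(−0.25))q_{Nadir} = 60.5 − 0.25·62.75, so 0.9375q_{Nadir} = 44.8125 and q_{Nadir} = 47.8.
Then q_{Largo} = 62.75 − 0.25·47.8 = 50.8.
P_{Nadir} = 260 − 2·47.8 − 50.8 = 113.6.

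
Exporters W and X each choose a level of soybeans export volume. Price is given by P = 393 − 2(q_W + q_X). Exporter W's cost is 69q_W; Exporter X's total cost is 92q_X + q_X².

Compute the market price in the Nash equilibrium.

Exporter W's profit: π = q_W(393 − 2(q_W + q_X)) − 69q_W.
∂π/∂q_W = 324 − 4q_W − 2q_X = 0, so q_W = 81 − 0.5q_X.
For X: ∂π/∂q_X = 301 − 6q_X − 2q_W = 0 ⇒ q_X = 301/6 − (1/3)q_W.
Solving the two reaction functions simultaneously: (1 − (−0.5)(−1/3))q_W = 81 − 0.5·(301/6), so (5/6)q_W = 671/12 and q_W = 67.1.
Then q_X = 301/6 − (1/3)·67.1 = 27.8.
Equilibrium price: P = 393 − 2·94.9 = 203.2.

203.2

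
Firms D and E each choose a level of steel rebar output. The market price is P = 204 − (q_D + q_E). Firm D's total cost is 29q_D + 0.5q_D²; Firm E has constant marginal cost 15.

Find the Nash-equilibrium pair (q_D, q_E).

32.2, 78.4

Firm D's profit: π = q_D(204 − (q_D + q_E)) − 29q_D − 0.5q_D².
∂π/∂q_D = 175 − 3q_D − q_E = 0, so q_D = 175/3 − (1/3)q_E.
For E: ∂π/∂q_E = 189 − 2q_E − q_D = 0 ⇒ q_E = 94.5 − 0.5q_D.
Substituting the second reaction function into the first: q_D = 175/3 − (1/3)(94.5 − 0.5q_D), which gives (5/6)q_D = 161/6 ⇒ q_D = 32.2.
Then q_E = 94.5 − 0.5·32.2 = 78.4.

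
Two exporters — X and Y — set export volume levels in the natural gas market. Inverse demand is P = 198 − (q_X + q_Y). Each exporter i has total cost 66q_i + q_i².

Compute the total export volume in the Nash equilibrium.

Exporter X's profit: π = q_X(198 − (q_X + q_Y)) − 66q_X − q_X².
∂π/∂q_X = 132 − 4q_X − q_Y = 0, so q_X = 33 − 0.25q_Y.
By symmetry q_Y = q_X; substituting into the reaction function, 1.25q_X = 33 and q_X = 26.4.
Total export volume: 26.4 + 26.4 = 52.8.

52.8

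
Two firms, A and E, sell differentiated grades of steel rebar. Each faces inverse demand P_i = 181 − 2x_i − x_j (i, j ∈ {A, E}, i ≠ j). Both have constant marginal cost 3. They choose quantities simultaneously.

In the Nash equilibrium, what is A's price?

Firm A's profit: π = x_A(181 − 2x_A − x_E) − 3x_A.
∂π/∂x_A = 178 − 4x_A − x_E = 0 ⇒ x_A = 44.5 − 0.25x_E.
By symmetry x_E = x_A; substituting into the reaction function, 1.25x_A = 44.5 and x_A = 35.6.
P_A = 181 − 2·35.6 − 35.6 = 74.2.

74.2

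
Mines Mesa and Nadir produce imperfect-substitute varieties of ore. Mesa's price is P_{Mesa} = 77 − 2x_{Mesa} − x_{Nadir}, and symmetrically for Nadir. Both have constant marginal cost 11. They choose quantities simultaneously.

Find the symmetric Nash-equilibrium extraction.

Mine Mesa's profit: π = x_{Mesa}(77 − 2x_{Mesa} − x_{Nadir}) − 11x_{Mesa}.
∂π/∂x_{Mesa} = 66 − 4x_{Mesa} − x_{Nadir} = 0 ⇒ x_{Mesa} = 16.5 − 0.25x_{Nadir}.
The game is symmetric, so in equilibrium x_{Nadir} = x_{Mesa}: the reaction function gives 1.25x_{Mesa} = 16.5, hence x_{Mesa} = 13.2.

13.2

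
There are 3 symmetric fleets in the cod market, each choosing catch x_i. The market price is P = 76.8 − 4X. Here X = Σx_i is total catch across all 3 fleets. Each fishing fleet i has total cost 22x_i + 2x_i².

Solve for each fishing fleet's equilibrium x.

A representative fishing fleet's profit is π_i = x_i(76.8 − 4X) − 22x_i − 2x_i², with X = x_i + Σ_{j≠i} x_j.
First-order condition: 54.8 − 12x_i − 4Σ_{j≠i} x_j = 0.
Imposing symmetry (x_j = x for all j) turns Σ_{j≠i} x_j into 2x, so 54.8 = 20x and x = 2.74.

2.74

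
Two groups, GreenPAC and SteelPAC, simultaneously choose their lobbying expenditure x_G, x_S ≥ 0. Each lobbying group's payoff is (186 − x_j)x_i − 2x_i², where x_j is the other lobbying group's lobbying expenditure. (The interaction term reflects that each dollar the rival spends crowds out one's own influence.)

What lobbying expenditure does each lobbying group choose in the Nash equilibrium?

37.2

GreenPAC's payoff is (186 − x_S)x_G − 2x_G².
∂π/∂x_G = 186 − x_S − 4x_G = 0, so x_G = 46.5 − 0.25x_S.
The game is symmetric, so in equilibrium x_S = x_G: the reaction function gives 1.25x_G = 46.5, hence x_G = 37.2.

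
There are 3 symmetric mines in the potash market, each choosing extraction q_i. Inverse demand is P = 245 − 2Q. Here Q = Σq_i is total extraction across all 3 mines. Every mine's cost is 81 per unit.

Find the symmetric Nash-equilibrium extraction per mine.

20.5

A representative mine's profit is π_i = q_i(245 − 2Q) − 81q_i, with Q = q_i + Σ_{j≠i} q_j.
First-order condition: 164 − 4q_i − 2Σ_{j≠i} q_j = 0.
With identical mines, set every q_j = q: then 164 − 4q − 4q = 0, i.e. q = 164/8 = 20.5.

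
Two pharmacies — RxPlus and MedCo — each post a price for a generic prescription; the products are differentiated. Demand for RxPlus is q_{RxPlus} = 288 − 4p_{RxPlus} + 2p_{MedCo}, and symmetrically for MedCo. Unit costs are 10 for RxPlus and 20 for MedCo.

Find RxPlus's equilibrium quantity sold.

RxPlus's profit: π = (p_{RxPlus} − 10)(288 − 4p_{RxPlus} + 2p_{MedCo}).
∂π/∂p_{RxPlus} = 328 − 8p_{RxPlus} + 2p_{MedCo} = 0 ⇒ p_{RxPlus} = 41 + 0.25p_{MedCo}.
Similarly p_{MedCo} = 46 + 0.25p_{RxPlus}.
Solving the two reaction functions simultaneously: (1 − (0.25)(0.25))p_{RxPlus} = 41 + 0.25·46, so 0.9375p_{RxPlus} = 52.5 and p_{RxPlus} = 56.
Then p_{MedCo} = 46 + 0.25·56 = 60.
q_{RxPlus} = 288 − 4·56 + 2·60 = 184.

184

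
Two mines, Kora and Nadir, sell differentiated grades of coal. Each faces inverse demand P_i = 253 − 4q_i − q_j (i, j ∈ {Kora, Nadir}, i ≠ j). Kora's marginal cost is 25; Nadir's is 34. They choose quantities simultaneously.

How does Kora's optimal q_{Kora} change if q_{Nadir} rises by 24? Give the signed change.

Mine Kora's profit: π = q_{Kora}(253 − 4q_{Kora} − q_{Nadir}) − 25q_{Kora}.
∂π/∂q_{Kora} = 228 − 8q_{Kora} − q_{Nadir} = 0 ⇒ q_{Kora} = 28.5 − 0.125q_{Nadir}.
The reaction-function slope is −0.125, so a 24-unit rise in q_{Nadir} moves q_{Kora} by −0.125 × 24 = −3. Kora's best response falls — the actions are strategic substitutes.

-3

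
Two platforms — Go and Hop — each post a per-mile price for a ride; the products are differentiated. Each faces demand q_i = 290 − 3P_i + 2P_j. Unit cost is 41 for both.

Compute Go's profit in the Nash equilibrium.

11625.1875

Go's profit: π = (P_{Go} − 41)(290 − 3P_{Go} + 2P_{Hop}).
∂π/∂P_{Go} = 413 − 6P_{Go} + 2P_{Hop} = 0 ⇒ P_{Go} = 413/6 + (1/3)P_{Hop}.
By symmetry P_{Hop} = P_{Go}; substituting into the reaction function, (2/3)P_{Go} = 413/6 and P_{Go} = 103.25.
q_{Go} = 290 − 3·103.25 + 2·103.25 = 186.75.
Profit = (103.25 − 41)·186.75 = 11625.1875.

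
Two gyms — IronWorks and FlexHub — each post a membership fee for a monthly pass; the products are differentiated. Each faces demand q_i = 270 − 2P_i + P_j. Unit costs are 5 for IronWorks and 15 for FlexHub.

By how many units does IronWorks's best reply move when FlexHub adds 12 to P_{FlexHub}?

3

IronWorks's profit: π = (P_{IronWorks} − 5)(270 − 2P_{IronWorks} + P_{FlexHub}).
∂π/∂P_{IronWorks} = 280 − 4P_{IronWorks} + P_{FlexHub} = 0 ⇒ P_{IronWorks} = 70 + 0.25P_{FlexHub}.
The reaction-function slope is 0.25, so a 12-unit rise in P_{FlexHub} moves P_{IronWorks} by 0.25 × 12 = 3. IronWorks's best response rises — the actions are strategic complements.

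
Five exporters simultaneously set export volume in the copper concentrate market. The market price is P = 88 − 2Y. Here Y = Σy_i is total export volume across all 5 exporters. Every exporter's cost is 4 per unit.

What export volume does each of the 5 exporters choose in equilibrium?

A representative exporter's profit is π_i = y_i(88 − 2Y) − 4y_i, with Y = y_i + Σ_{j≠i} y_j.
First-order condition: 84 − 4y_i − 2Σ_{j≠i} y_j = 0.
In a symmetric equilibrium every exporter chooses the same y, so Σ_{j≠i} y_j = 4y. The condition becomes 84 − 12y = 0, giving y = 84/12 = 7.

7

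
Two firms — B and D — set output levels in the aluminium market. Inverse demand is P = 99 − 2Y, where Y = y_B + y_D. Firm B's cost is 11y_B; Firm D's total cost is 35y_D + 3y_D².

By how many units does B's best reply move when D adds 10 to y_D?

-5

Firm B's profit: π = y_B(99 − 2(y_B + y_D)) − 11y_B.
∂π/∂y_B = 88 − 4y_B − 2y_D = 0, so y_B = 22 − 0.5y_D.
The reaction-function slope is −0.5, so a 10-unit rise in y_D moves y_B by −0.5 × 10 = −5. B's best response falls — the actions are strategic substitutes.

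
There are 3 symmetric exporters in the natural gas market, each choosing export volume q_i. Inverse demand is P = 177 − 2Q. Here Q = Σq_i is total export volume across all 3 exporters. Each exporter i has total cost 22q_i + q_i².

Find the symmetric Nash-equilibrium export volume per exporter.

15.5

A representative exporter's profit is π_i = q_i(177 − 2Q) − 22q_i − q_i², with Q = q_i + Σ_{j≠i} q_j.
First-order condition: 155 − 6q_i − 2Σ_{j≠i} q_j = 0.
With identical exporters, set every q_j = q: then 155 − 6q − 4q = 0, i.e. q = 155/10 = 15.5.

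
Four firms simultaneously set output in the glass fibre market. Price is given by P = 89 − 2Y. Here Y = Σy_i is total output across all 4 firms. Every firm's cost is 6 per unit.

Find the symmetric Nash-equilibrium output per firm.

A representative firm's profit is π_i = y_i(89 − 2Y) − 6y_i, with Y = y_i + Σ_{j≠i} y_j.
First-order condition: 83 − 4y_i − 2Σ_{j≠i} y_j = 0.
In a symmetric equilibrium every firm chooses the same y, so Σ_{j≠i} y_j = 3y. The condition becomes 83 − 10y = 0, giving y = 83/10 = 8.3.

8.3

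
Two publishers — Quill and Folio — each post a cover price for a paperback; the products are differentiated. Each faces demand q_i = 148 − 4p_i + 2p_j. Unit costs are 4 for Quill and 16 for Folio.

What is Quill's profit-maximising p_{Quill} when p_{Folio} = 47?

32.25

Quill's profit: π = (p_{Quill} − 4)(148 − 4p_{Quill} + 2p_{Folio}).
∂π/∂p_{Quill} = 164 − 8p_{Quill} + 2p_{Folio} = 0 ⇒ p_{Quill} = 20.5 + 0.25p_{Folio}.
At p_{Folio} = 47: p_{Quill} = 20.5 + 0.25·47 = 32.25.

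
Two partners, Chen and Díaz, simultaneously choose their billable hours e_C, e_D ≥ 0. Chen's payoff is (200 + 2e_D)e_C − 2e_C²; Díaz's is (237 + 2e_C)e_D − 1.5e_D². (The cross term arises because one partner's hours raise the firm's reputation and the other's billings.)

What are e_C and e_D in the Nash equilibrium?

134.25, 168.5

Expanding Chen's payoff: 200e_C + 2e_De_C − 2e_C².
∂π/∂e_C = 200 + 2e_D − 4e_C = 0, so e_C = 50 + 0.5e_D.
Likewise for Díaz: e_D = 79 + (2/3)e_C.
Solving the two reaction functions simultaneously: (1 − (0.5)(2/3))e_C = 50 + 0.5·79, so (2/3)e_C = 89.5 and e_C = 134.25.
Then e_D = 79 + (2/3)·134.25 = 168.5.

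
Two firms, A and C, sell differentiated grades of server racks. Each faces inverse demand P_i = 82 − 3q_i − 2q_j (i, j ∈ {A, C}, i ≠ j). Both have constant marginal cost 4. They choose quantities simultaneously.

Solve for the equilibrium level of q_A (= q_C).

Firm A's profit: π = q_A(82 − 3q_A − 2q_C) − 4q_A.
∂π/∂q_A = 78 − 6q_A − 2q_C = 0 ⇒ q_A = 13 − (1/3)q_C.
The game is symmetric, so in equilibrium q_C = q_A: the reaction function gives (4/3)q_A = 13, hence q_A = 9.75.

9.75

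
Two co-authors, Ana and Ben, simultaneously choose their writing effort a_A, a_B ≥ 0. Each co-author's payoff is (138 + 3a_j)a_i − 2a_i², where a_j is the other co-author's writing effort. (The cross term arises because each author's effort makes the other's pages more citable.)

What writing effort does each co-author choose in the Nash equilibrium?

Ana's payoff is (138 + 3a_B)a_A − 2a_A².
∂π/∂a_A = 138 + 3a_B − 4a_A = 0, so a_A = 34.5 + 0.75a_B.
The game is symmetric, so in equilibrium a_B = a_A: the reaction function gives 0.25a_A = 34.5, hence a_A = 138.

138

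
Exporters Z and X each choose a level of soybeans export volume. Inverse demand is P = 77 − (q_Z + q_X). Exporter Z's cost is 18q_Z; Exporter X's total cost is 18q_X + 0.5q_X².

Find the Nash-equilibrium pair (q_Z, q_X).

Exporter Z's profit: π = q_Z(77 − (q_Z + q_X)) − 18q_Z.
∂π/∂q_Z = 59 − 2q_Z − q_X = 0, so q_Z = 29.5 − 0.5q_X.
For X: ∂π/∂q_X = 59 − 3q_X − q_Z = 0 ⇒ q_X = 59/3 − (1/3)q_Z.
Plugging q_X into Z's best response: q_Z = 29.5 − 0.5(59/3 − (1/3)q_Z) ⇒ (5/6)q_Z = 59/3, so q_Z = 23.6.
Then q_X = 59/3 − (1/3)·23.6 = 11.8.

23.6, 11.8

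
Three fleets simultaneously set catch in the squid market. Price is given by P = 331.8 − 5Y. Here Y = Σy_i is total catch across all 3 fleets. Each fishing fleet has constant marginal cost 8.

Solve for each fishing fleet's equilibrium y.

16.19

A representative fishing fleet's profit is π_i = y_i(331.8 − 5Y) − 8y_i, with Y = y_i + Σ_{j≠i} y_j.
First-order condition: 323.8 − 10y_i − 5Σ_{j≠i} y_j = 0.
Imposing symmetry (y_j = y for all j) turns Σ_{j≠i} y_j into 2y, so 323.8 = 20y and y = 16.19.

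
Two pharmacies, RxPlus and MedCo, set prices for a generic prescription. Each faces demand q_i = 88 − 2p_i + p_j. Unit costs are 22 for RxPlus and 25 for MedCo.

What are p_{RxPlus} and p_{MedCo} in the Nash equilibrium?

44.4, 45.6

RxPlus's profit: π = (p_{RxPlus} − 22)(88 − 2p_{RxPlus} + p_{MedCo}).
∂π/∂p_{RxPlus} = 132 − 4p_{RxPlus} + p_{MedCo} = 0 ⇒ p_{RxPlus} = 33 + 0.25p_{MedCo}.
Similarly p_{MedCo} = 34.5 + 0.25p_{RxPlus}.
Solving the two reaction functions simultaneously: (1 − (0.25)(0.25))p_{RxPlus} = 33 + 0.25·34.5, so 0.9375p_{RxPlus} = 41.625 and p_{RxPlus} = 44.4.
Then p_{MedCo} = 34.5 + 0.25·44.4 = 45.6.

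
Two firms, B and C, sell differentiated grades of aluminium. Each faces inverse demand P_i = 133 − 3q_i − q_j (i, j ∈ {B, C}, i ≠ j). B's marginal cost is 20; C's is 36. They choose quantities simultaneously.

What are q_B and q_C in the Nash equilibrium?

Firm B's profit: π = q_B(133 − 3q_B − q_C) − 20q_B.
∂π/∂q_B = 113 − 6q_B − q_C = 0 ⇒ q_B = 113/6 − (1/6)q_C.
Similarly q_C = 97/6 − (1/6)q_B.
Substituting the second reaction function into the first: q_B = 113/6 − (1/6)(97/6 − (1/6)q_B), which gives (35/36)q_B = 581/36 ⇒ q_B = 16.6.
Then q_C = 97/6 − (1/6)·16.6 = 13.4.

16.6, 13.4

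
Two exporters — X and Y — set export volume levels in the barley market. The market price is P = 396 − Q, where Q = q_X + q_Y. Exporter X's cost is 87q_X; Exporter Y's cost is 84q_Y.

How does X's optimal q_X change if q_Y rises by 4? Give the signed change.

Exporter X's profit: π = q_X(396 − (q_X + q_Y)) − 87q_X.
∂π/∂q_X = 309 − 2q_X − q_Y = 0, so q_X = 154.5 − 0.5q_Y.
The reaction-function slope is −0.5, so a 4-unit rise in q_Y moves q_X by −0.5 × 4 = −2. X's best response falls — the actions are strategic substitutes.

-2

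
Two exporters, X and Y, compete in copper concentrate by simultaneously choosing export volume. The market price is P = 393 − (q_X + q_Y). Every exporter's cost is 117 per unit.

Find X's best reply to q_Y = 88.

Exporter X's profit: π = q_X(393 − (q_X + q_Y)) − 117q_X.
∂π/∂q_X = 276 − 2q_X − q_Y = 0, so q_X = 138 − 0.5q_Y.
At q_Y = 88: q_X = 138 − 0.5·88 = 94.

94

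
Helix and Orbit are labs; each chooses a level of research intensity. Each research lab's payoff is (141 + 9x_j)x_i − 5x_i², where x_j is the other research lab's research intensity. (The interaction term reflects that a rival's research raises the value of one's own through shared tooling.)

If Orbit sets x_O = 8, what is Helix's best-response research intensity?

Helix's payoff is (141 + 9x_O)x_H − 5x_H².
∂π/∂x_H = 141 + 9x_O − 10x_H = 0, so x_H = 14.1 + 0.9x_O.
At x_O = 8: x_H = 14.1 + 0.9·8 = 21.3.

21.3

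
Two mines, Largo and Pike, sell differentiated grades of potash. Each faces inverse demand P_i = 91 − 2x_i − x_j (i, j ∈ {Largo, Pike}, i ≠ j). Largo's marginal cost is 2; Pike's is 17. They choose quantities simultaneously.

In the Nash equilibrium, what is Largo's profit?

Mine Largo's profit: π = x_{Largo}(91 − 2x_{Largo} − x_{Pike}) − 2x_{Largo}.
∂π/∂x_{Largo} = 89 − 4x_{Largo} − x_{Pike} = 0 ⇒ x_{Largo} = 22.25 − 0.25x_{Pike}.
Similarly x_{Pike} = 18.5 − 0.25x_{Largo}.
Solving the two reaction functions simultaneously: (1 − (−0.25)(−0.25))x_{Largo} = 22.25 − 0.25·18.5, so 0.9375x_{Largo} = 17.625 and x_{Largo} = 18.8.
Then x_{Pike} = 18.5 − 0.25·18.8 = 13.8.
P_{Largo} = 91 − 2·18.8 − 13.8 = 39.6.
Profit = (39.6 − 2)·18.8 = 706.88.

706.88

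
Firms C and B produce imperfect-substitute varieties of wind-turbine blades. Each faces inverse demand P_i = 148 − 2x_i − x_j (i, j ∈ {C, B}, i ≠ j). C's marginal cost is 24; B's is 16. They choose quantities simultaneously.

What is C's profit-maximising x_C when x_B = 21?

Firm C's profit: π = x_C(148 − 2x_C − x_B) − 24x_C.
∂π/∂x_C = 124 − 4x_C − x_B = 0 ⇒ x_C = 31 − 0.25x_B.
At x_B = 21: x_C = 31 − 0.25·21 = 25.75.

25.75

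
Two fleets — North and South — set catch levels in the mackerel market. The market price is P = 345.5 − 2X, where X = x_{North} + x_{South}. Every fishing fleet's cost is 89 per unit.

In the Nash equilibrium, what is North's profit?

Fishing fleet North's profit: π = x_{North}(345.5 − 2(x_{North} + x_{South})) − 89x_{North}.
∂π/∂x_{North} = 256.5 − 4x_{North} − 2x_{South} = 0, so x_{North} = 64.125 − 0.5x_{South}.
By symmetry x_{South} = x_{North}; substituting into the reaction function, 1.5x_{North} = 64.125 and x_{North} = 42.75.
Price P = 345.5 − 2·85.5 = 174.5.
North's profit: (174.5 − 89)·42.75 = 3655.125.

3655.125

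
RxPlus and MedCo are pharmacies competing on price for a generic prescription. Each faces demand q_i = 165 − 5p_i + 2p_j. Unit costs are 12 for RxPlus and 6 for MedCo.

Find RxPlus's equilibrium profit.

1201.25

RxPlus's profit: π = (p_{RxPlus} − 12)(165 − 5p_{RxPlus} + 2p_{MedCo}).
∂π/∂p_{RxPlus} = 225 − 10p_{RxPlus} + 2p_{MedCo} = 0 ⇒ p_{RxPlus} = 22.5 + 0.2p_{MedCo}.
Similarly p_{MedCo} = 19.5 + 0.2p_{RxPlus}.
Solving the two reaction functions simultaneously: (1 − (0.2)(0.2))p_{RxPlus} = 22.5 + 0.2·19.5, so 0.96p_{RxPlus} = 26.4 and p_{RxPlus} = 27.5.
Then p_{MedCo} = 19.5 + 0.2·27.5 = 25.
q_{RxPlus} = 165 − 5·27.5 + 2·25 = 77.5.
Profit = (27.5 − 12)·77.5 = 1201.25.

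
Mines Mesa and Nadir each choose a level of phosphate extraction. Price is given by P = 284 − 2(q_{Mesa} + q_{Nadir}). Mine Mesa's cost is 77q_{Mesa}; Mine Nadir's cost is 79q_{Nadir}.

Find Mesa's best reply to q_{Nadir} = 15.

Mine Mesa's profit: π = q_{Mesa}(284 − 2(q_{Mesa} + q_{Nadir})) − 77q_{Mesa}.
∂π/∂q_{Mesa} = 207 − 4q_{Mesa} − 2q_{Nadir} = 0, so q_{Mesa} = 51.75 − 0.5q_{Nadir}.
At q_{Nadir} = 15: q_{Mesa} = 51.75 − 0.5·15 = 44.25.

44.25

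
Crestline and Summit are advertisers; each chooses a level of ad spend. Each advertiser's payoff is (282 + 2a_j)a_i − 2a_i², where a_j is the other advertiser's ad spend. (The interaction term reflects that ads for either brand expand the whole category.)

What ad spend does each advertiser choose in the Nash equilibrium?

141

Crestline's payoff is (282 + 2a_S)a_C − 2a_C².
∂π/∂a_C = 282 + 2a_S − 4a_C = 0, so a_C = 70.5 + 0.5a_S.
Setting a_C = a_S in the reaction function: a_C = 70.5 + 0.5a_C, so a_C = 70.5 / 0.5 = 141.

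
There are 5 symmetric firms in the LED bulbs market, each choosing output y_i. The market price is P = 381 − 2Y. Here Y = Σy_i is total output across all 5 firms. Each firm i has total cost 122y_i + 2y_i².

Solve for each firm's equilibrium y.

A representative firm's profit is π_i = y_i(381 − 2Y) − 122y_i − 2y_i², with Y = y_i + Σ_{j≠i} y_j.
First-order condition: 259 − 8y_i − 2Σ_{j≠i} y_j = 0.
Imposing symmetry (y_j = y for all j) turns Σ_{j≠i} y_j into 4y, so 259 = 16y and y = 16.1875.

16.1875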